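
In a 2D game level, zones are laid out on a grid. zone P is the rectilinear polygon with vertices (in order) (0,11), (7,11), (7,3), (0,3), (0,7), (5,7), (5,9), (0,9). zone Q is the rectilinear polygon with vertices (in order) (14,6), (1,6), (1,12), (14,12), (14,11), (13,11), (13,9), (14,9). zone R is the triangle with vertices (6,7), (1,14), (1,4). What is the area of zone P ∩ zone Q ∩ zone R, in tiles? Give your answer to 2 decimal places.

10.58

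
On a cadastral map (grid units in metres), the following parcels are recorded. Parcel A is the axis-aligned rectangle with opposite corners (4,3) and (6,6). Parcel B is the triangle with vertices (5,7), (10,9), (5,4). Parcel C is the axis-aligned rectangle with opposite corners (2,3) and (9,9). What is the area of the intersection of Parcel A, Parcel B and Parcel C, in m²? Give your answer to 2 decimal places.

The intersection is the polygon with vertices (6,5), (5,4), (5,6), (6,6).
By the shoelace formula its area is 1.50.

1.50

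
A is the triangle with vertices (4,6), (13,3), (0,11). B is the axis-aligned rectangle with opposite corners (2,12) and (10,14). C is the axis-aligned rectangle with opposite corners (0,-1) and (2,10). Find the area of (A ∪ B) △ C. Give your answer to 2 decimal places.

|A ∪ B| = 32.5.
|(A ∪ B) ∩ C| = 0.8567.
|(A ∪ B) △ C| = 32.5 + 22 − 1.7135 = 52.79.

52.79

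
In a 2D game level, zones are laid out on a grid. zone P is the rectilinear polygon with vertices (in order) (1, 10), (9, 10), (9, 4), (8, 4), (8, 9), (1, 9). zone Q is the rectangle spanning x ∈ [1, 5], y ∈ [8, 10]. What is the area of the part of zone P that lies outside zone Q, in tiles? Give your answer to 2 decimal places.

9.00

|zone P| = 13, |zone P∩zone Q| = 4.
|zone P ∖ zone Q| = |zone P| − |zone P∩zone Q| = 13 − 4 = 9.00.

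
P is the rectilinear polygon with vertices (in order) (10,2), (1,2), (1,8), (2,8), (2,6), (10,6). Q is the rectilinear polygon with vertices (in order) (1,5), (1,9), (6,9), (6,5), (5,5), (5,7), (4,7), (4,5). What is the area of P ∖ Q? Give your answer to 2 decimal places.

32.00

|P| = 38, |P∩Q| = 6.
|P ∖ Q| = |P| − |P∩Q| = 38 − 6 = 32.00.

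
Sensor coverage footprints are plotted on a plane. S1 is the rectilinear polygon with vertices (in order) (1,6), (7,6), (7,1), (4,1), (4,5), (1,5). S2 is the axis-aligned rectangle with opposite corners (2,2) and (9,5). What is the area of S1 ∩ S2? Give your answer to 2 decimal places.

9.00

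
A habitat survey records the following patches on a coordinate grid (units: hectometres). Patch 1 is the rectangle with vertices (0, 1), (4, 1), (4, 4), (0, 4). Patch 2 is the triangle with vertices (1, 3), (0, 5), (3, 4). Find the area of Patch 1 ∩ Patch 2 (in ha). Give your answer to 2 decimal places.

The intersection is the polygon with vertices (3,4), (1,3), (0.5,4).
By the shoelace formula its area is 1.25.

1.25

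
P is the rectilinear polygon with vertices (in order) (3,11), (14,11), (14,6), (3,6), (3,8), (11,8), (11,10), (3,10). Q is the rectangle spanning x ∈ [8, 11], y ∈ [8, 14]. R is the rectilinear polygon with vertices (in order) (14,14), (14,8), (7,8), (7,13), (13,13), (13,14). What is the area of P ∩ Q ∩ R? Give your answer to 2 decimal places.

3.00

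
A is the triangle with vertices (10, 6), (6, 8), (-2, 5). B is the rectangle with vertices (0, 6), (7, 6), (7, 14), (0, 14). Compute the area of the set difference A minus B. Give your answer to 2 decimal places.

|A| = 14, |A∩B| = 7.0833.
|A ∖ B| = |A| − |A∩B| = 14 − 7.0833 = 6.92.

6.92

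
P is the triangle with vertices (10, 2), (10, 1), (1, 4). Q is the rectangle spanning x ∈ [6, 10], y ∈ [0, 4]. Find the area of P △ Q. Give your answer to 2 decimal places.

|P| = 4.5, |Q| = 16, |P∩Q| = 3.1111.
|P △ Q| = |P| + |Q| − 2·|P∩Q| = 4.5 + 16 − 6.2222 = 14.28.

14.28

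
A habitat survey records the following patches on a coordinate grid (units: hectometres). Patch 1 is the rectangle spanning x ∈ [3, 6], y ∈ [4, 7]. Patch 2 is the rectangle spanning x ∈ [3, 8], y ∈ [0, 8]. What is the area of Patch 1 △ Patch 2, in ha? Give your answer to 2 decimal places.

31.00

|Patch 1∩Patch 2|: x∈[3,6], y∈[4,7] → 3·3 = 9.
|Patch 1 △ Patch 2| = |Patch 1| + |Patch 2| − 2·|Patch 1∩Patch 2| = 9 + 40 − 18 = 31.00.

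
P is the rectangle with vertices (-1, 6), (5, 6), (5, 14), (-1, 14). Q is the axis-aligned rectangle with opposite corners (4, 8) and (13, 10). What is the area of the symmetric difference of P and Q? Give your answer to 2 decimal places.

|P∩Q|: x∈[4,5], y∈[8,10] → 1·2 = 2.
|P △ Q| = |P| + |Q| − 2·|P∩Q| = 48 + 18 − 4 = 62.00.

62.00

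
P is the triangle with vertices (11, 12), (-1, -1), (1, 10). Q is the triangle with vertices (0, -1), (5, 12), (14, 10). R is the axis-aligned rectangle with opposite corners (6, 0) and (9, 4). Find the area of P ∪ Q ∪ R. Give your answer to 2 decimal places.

100.34

By inclusion–exclusion:
Individual areas: |P| = 53, |Q| = 63.5, |R| = 12.
|P∩Q| = 28.1042.
|P∩R| = 0.
|Q∩R| = 0.0519.
|P∩Q∩R| = 0.
|P ∪ Q ∪ R| = 128.5 − 28.1561 + 0 = 100.34.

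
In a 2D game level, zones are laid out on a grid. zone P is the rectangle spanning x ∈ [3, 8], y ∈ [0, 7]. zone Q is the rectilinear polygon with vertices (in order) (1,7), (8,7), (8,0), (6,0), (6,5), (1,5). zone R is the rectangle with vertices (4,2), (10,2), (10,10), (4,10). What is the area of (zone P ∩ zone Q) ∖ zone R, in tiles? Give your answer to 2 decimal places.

6.00

|zone P ∩ zone Q| = 20.
|(zone P ∩ zone Q) ∩ zone R| = 14.
|(zone P ∩ zone Q) ∖ zone R| = 20 − 14 = 6.00.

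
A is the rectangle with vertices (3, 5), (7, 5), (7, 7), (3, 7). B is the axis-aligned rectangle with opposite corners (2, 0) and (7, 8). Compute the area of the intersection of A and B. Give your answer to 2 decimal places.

8.00

|A∩B|: x∈[3,7], y∈[5,7] → 4·2 = 8.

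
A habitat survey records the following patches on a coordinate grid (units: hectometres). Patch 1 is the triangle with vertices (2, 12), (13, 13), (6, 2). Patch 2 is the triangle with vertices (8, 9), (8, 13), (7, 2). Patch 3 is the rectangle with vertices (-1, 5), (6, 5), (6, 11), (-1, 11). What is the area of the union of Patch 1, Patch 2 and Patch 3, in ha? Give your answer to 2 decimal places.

By inclusion–exclusion:
Individual areas: |Patch 1| = 57, |Patch 2| = 2, |Patch 3| = 42.
|Patch 1∩Patch 2| = 1.894.
|Patch 1∩Patch 3| = 14.4.
|Patch 2∩Patch 3| = 0.
|Patch 1∩Patch 2∩Patch 3| = 0.
|Patch 1 ∪ Patch 2 ∪ Patch 3| = 101 − 16.294 + 0 = 84.71.

84.71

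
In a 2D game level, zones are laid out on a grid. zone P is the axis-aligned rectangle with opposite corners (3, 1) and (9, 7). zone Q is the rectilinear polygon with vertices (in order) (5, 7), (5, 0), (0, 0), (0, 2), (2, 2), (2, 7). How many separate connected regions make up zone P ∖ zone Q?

1

zone P ∖ zone Q is a single connected region.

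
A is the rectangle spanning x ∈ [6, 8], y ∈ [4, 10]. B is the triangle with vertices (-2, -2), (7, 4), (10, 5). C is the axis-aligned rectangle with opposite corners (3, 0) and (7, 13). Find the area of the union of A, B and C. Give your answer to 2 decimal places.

60.00

By inclusion–exclusion:
Individual areas: |A| = 12, |B| = 4.5, |C| = 52.
|A∩B| = 0.1667.
|A∩C|: x∈[6,7], y∈[4,10] → 1·6 = 6.
|B∩C| = 2.3333.
|A∩B∩C| = 0.
|A ∪ B ∪ C| = 68.5 − 8.5 + 0 = 60.00.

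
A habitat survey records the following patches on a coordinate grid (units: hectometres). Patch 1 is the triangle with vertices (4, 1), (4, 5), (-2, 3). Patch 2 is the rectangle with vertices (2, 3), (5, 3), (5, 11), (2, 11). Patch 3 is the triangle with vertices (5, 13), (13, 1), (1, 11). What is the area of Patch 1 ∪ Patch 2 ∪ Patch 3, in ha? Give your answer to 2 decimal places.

By inclusion–exclusion:
Individual areas: |Patch 1| = 12, |Patch 2| = 24, |Patch 3| = 32.
|Patch 1∩Patch 2| = 3.3333.
|Patch 1∩Patch 3| = 0.
|Patch 2∩Patch 3| = 6.25.
|Patch 1∩Patch 2∩Patch 3| = 0.
|Patch 1 ∪ Patch 2 ∪ Patch 3| = 68 − 9.5833 + 0 = 58.42.

58.42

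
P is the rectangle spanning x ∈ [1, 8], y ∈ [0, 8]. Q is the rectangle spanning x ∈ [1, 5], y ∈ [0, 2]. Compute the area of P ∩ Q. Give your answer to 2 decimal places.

|P∩Q|: x∈[1,5], y∈[0,2] → 4·2 = 8.

8.00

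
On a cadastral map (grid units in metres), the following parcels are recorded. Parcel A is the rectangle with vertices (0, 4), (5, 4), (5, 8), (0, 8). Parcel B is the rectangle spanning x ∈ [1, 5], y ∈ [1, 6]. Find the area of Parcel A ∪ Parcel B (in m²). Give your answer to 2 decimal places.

By inclusion–exclusion:
Individual areas: |Parcel A| = 20, |Parcel B| = 20.
|Parcel A∩Parcel B|: x∈[1,5], y∈[4,6] → 4·2 = 8.
|Parcel A ∪ Parcel B| = 40 − 8 = 32.00.

32.00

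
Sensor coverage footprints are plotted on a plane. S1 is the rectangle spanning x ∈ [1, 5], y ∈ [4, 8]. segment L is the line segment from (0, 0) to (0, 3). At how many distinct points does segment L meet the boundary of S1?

The segment lies entirely outside S1 and never meets its boundary.

0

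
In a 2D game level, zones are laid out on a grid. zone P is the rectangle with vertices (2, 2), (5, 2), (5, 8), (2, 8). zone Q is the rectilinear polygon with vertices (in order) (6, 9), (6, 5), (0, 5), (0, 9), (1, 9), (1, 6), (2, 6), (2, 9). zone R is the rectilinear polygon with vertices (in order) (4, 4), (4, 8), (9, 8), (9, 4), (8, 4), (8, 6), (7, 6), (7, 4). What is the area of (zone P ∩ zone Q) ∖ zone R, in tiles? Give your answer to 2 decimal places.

6.00

|zone P ∩ zone Q| = 9.
|(zone P ∩ zone Q) ∩ zone R| = 3.
|(zone P ∩ zone Q) ∖ zone R| = 9 − 3 = 6.00.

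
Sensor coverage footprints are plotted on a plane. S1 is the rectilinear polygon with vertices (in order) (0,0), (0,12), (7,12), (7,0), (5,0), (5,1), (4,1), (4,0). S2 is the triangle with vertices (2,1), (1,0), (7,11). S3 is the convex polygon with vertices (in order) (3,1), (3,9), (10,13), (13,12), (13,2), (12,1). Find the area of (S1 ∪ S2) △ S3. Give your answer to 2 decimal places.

113.86

|S1 ∪ S2| = 83.
|(S1 ∪ S2) ∩ S3| = 36.5714.
|(S1 ∪ S2) △ S3| = 83 + 104 − 73.1429 = 113.86.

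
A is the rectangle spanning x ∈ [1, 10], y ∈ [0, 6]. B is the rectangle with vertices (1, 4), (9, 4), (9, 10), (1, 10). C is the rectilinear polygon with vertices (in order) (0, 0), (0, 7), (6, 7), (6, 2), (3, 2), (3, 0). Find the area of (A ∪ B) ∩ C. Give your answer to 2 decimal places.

The region (A ∪ B) ∩ C is the polygon with vertices (1,0), (1,4), (1,6), (1,7), (6,7), (6,2), (3,2), (3,0).
By the shoelace formula its area is 29.00.

29.00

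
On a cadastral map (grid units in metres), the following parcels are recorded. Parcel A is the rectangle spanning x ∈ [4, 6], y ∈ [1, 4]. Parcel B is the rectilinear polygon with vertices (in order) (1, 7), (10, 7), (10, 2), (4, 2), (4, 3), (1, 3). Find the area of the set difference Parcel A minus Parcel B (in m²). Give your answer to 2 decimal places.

2.00

|Parcel A| = 6, |Parcel A∩Parcel B| = 4.
|Parcel A ∖ Parcel B| = |Parcel A| − |Parcel A∩Parcel B| = 6 − 4 = 2.00.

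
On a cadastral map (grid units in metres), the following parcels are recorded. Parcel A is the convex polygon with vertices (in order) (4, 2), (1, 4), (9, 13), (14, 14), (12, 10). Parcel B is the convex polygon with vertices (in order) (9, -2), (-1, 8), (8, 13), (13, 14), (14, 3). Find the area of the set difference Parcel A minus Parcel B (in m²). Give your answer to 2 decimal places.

4.56

|Parcel A| = 54.5, |Parcel A∩Parcel B| = 49.9432.
|Parcel A ∖ Parcel B| = |Parcel A| − |Parcel A∩Parcel B| = 54.5 − 49.9432 = 4.56.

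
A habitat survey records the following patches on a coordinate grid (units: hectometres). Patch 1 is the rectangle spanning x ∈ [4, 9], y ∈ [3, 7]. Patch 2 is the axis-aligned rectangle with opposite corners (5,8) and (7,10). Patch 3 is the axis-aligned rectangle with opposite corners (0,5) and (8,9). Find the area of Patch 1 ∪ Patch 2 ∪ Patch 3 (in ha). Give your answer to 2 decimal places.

By inclusion–exclusion:
Individual areas: |Patch 1| = 20, |Patch 2| = 4, |Patch 3| = 32.
|Patch 1∩Patch 2| = 0 (no overlap).
|Patch 1∩Patch 3|: x∈[4,8], y∈[5,7] → 4·2 = 8.
|Patch 2∩Patch 3|: x∈[5,7], y∈[8,9] → 2·1 = 2.
|Patch 1∩Patch 2∩Patch 3| = 0.
|Patch 1 ∪ Patch 2 ∪ Patch 3| = 56 − 10 + 0 = 46.00.

46.00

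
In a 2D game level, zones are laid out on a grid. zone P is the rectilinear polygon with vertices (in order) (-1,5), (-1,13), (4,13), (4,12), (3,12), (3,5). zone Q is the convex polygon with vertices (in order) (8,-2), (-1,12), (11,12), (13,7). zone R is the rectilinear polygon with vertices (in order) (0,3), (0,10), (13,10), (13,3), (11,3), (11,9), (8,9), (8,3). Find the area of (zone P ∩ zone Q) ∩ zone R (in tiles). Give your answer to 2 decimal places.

The region (zone P ∩ zone Q) ∩ zone R is the polygon with vertices (0.286,10), (3,10), (3,5.778).
By the shoelace formula its area is 5.73.

5.73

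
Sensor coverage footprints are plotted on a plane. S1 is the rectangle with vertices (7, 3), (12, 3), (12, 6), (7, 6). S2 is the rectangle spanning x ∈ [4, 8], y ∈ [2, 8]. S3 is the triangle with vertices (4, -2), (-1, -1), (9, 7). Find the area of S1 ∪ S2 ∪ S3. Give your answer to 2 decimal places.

53.27

By inclusion–exclusion:
Individual areas: |S1| = 15, |S2| = 24, |S3| = 25.
|S1∩S2|: x∈[7,8], y∈[3,6] → 1·3 = 3.
|S1∩S3| = 1.6528.
|S2∩S3| = 7.5556.
|S1∩S2∩S3| = 1.475.
|S1 ∪ S2 ∪ S3| = 64 − 12.2083 + 1.475 = 53.27.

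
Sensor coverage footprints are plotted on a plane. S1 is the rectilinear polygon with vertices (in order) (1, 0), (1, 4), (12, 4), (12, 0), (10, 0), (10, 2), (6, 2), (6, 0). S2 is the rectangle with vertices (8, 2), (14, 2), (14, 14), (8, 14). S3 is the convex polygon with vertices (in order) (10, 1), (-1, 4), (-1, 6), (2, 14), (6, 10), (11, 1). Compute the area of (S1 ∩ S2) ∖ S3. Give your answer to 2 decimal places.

|S1 ∩ S2| = 8.
|(S1 ∩ S2) ∩ S3| = 3.7778.
|(S1 ∩ S2) ∖ S3| = 8 − 3.7778 = 4.22.

4.22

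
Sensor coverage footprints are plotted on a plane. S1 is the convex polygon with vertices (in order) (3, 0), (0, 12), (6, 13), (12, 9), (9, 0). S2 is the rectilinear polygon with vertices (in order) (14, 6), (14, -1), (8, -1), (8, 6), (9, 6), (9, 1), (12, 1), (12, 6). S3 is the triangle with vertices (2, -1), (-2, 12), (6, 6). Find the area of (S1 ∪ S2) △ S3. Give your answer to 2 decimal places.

|S1 ∪ S2| = 130.3333.
|(S1 ∪ S2) ∩ S3| = 21.6722.
|(S1 ∪ S2) △ S3| = 130.3333 + 40 − 43.3445 = 126.99.

126.99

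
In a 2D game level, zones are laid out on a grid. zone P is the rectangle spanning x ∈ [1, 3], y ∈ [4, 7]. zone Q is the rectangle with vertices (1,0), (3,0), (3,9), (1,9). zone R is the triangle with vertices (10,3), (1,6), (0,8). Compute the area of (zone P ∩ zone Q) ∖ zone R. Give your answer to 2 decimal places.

3.58

|zone P ∩ zone Q| = 6.
|(zone P ∩ zone Q) ∩ zone R| = 2.4167.
|(zone P ∩ zone Q) ∖ zone R| = 6 − 2.4167 = 3.58.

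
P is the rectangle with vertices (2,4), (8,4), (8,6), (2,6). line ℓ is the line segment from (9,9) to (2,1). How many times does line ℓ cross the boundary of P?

2

The segment meets the boundary at (4.625,4), (6.375,6).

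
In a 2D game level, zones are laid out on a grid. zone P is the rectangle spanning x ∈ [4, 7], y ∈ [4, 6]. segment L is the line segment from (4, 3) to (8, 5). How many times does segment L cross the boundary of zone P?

2

The segment meets the boundary at (7,4.5), (6,4).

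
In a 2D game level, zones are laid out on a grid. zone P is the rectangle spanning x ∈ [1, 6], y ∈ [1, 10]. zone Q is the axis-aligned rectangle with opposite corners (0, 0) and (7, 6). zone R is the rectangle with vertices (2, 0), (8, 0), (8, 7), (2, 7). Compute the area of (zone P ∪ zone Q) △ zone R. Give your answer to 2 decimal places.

36.00

|zone P ∪ zone Q| = 62.
|(zone P ∪ zone Q) ∩ zone R| = 34.
|(zone P ∪ zone Q) △ zone R| = 62 + 42 − 68 = 36.00.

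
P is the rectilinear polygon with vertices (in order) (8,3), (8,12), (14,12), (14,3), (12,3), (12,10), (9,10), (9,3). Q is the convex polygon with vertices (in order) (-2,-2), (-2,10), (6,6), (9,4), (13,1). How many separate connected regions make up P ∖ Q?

P ∖ Q is a single connected region.

1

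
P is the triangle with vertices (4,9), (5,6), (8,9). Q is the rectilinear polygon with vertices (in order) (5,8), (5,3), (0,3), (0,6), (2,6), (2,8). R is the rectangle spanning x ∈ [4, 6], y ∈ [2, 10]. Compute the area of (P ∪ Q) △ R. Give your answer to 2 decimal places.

|P ∪ Q| = 26.3333.
|(P ∪ Q) ∩ R| = 8.3333.
|(P ∪ Q) △ R| = 26.3333 + 16 − 16.6667 = 25.67.

25.67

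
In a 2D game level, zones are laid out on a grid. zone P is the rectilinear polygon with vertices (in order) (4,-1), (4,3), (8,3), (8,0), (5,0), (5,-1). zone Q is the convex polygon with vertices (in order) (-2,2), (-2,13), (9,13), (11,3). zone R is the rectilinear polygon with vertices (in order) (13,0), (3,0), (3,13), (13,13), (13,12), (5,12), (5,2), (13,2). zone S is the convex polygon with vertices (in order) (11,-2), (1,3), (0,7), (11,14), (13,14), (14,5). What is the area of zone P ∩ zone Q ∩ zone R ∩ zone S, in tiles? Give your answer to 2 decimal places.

0.50

The intersection is the polygon with vertices (5,2.538), (4,2.462), (4,3), (5,3).
By the shoelace formula its area is 0.50.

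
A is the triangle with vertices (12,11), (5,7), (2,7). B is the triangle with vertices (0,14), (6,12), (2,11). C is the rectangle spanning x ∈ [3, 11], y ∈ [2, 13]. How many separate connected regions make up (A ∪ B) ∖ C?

(A ∪ B) ∖ C splits into 3 disjoint pieces (area 0.2, area 0.0857, area 4.375).

3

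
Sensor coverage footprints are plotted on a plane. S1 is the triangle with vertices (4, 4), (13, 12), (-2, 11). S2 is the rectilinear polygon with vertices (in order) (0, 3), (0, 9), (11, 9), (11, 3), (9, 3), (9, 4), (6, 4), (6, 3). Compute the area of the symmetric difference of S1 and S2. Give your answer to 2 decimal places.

69.04

|S1| = 55.5, |S2| = 63, |S1∩S2| = 24.7292.
|S1 △ S2| = |S1| + |S2| − 2·|S1∩S2| = 55.5 + 63 − 49.4583 = 69.04.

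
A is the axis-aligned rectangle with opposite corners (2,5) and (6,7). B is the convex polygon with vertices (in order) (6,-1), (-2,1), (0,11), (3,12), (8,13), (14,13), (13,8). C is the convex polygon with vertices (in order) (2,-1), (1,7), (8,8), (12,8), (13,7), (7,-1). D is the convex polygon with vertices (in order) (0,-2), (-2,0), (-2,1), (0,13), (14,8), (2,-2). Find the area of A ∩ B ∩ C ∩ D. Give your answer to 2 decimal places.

8.00

The intersection is the polygon with vertices (6,7), (6,5), (2,5), (2,7).
By the shoelace formula its area is 8.00.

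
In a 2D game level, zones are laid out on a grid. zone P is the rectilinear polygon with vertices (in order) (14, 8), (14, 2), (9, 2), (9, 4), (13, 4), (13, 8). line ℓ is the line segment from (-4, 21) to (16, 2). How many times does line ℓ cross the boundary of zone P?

The segment meets the boundary at (14,3.9), (13,4.85).

2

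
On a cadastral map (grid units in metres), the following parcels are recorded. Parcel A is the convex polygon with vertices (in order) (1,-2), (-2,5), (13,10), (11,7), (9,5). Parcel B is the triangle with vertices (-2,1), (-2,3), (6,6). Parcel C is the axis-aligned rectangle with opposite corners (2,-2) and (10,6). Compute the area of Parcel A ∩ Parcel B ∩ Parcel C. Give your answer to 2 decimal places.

The intersection is the polygon with vertices (6,6), (2,3.5), (2,4.5).
By the shoelace formula its area is 2.00.

2.00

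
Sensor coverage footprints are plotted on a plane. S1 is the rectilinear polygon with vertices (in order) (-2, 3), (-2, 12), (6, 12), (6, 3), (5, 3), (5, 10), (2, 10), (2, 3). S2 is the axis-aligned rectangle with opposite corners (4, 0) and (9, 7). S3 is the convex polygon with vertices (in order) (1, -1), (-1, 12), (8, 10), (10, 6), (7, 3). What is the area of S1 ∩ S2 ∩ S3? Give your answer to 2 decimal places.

The intersection is the polygon with vertices (5,3), (5,7), (6,7), (6,3).
By the shoelace formula its area is 4.00.

4.00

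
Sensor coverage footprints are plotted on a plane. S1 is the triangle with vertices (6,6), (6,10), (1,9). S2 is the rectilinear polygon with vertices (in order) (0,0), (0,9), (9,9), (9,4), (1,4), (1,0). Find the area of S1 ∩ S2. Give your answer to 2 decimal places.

7.50

The intersection is the polygon with vertices (6,6), (1,9), (6,9).
By the shoelace formula its area is 7.50.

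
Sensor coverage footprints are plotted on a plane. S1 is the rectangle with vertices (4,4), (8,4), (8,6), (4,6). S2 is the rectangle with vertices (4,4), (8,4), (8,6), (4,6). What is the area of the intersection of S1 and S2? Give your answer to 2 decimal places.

8.00

|S1∩S2|: x∈[4,8], y∈[4,6] → 4·2 = 8.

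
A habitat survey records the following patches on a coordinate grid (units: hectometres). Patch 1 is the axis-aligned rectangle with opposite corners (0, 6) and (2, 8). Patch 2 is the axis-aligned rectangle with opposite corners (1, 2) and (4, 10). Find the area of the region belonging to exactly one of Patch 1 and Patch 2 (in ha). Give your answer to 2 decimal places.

24.00

|Patch 1∩Patch 2|: x∈[1,2], y∈[6,8] → 1·2 = 2.
|Patch 1 △ Patch 2| = |Patch 1| + |Patch 2| − 2·|Patch 1∩Patch 2| = 4 + 24 − 4 = 24.00.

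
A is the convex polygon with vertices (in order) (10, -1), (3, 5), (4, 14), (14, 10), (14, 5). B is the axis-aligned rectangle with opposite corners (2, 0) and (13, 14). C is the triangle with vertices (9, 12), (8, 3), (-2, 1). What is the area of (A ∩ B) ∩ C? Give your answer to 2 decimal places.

The region (A ∩ B) ∩ C is the polygon with vertices (3.125,6.125), (9,12), (8,3), (5.838,2.568), (3,5).
By the shoelace formula its area is 29.68.

29.68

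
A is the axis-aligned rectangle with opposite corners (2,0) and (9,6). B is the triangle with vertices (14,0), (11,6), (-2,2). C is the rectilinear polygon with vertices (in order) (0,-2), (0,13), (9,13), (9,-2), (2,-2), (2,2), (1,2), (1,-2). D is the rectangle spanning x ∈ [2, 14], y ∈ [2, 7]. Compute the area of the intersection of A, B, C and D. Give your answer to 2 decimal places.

The intersection is the polygon with vertices (2,3.231), (9,5.385), (9,2), (2,2).
By the shoelace formula its area is 16.15.

16.15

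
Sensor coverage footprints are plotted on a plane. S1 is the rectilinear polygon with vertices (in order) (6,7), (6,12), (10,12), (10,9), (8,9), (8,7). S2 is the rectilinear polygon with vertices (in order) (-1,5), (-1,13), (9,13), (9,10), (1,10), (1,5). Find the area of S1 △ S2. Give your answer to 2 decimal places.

|S1| = 16, |S2| = 40, |S1∩S2| = 6.
|S1 △ S2| = |S1| + |S2| − 2·|S1∩S2| = 16 + 40 − 12 = 44.00.

44.00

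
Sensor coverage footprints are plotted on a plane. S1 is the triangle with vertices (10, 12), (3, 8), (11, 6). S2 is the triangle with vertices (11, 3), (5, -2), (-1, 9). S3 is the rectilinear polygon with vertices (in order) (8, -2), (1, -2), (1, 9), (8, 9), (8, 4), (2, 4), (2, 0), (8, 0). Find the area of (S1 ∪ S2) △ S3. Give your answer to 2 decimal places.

|S1 ∪ S2| = 71.
|(S1 ∪ S2) ∩ S3| = 26.0742.
|(S1 ∪ S2) △ S3| = 71 + 53 − 52.1485 = 71.85.

71.85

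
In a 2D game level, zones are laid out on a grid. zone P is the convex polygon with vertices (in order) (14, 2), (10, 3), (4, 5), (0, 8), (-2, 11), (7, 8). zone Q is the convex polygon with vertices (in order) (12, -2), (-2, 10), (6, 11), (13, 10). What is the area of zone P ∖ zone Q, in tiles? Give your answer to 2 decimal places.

|zone P| = 41.5, |zone P∩zone Q| = 39.5014.
|zone P ∖ zone Q| = |zone P| − |zone P∩zone Q| = 41.5 − 39.5014 = 2.00.

2.00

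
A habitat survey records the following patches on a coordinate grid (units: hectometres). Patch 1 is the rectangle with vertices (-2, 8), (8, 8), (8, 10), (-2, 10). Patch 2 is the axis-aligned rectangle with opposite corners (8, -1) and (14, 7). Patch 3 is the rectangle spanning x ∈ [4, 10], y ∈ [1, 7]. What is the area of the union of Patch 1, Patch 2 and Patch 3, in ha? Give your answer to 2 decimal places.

92.00

By inclusion–exclusion:
Individual areas: |Patch 1| = 20, |Patch 2| = 48, |Patch 3| = 36.
|Patch 1∩Patch 2| = 0 (no overlap).
|Patch 1∩Patch 3| = 0 (no overlap).
|Patch 2∩Patch 3|: x∈[8,10], y∈[1,7] → 2·6 = 12.
|Patch 1∩Patch 2∩Patch 3| = 0.
|Patch 1 ∪ Patch 2 ∪ Patch 3| = 104 − 12 + 0 = 92.00.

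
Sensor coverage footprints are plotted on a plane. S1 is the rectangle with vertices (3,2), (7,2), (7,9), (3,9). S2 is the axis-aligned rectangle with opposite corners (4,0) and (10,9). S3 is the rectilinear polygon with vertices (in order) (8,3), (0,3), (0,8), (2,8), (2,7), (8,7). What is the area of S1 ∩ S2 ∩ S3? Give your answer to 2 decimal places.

The intersection is the polygon with vertices (4,7), (7,7), (7,3), (4,3).
By the shoelace formula its area is 12.00.

12.00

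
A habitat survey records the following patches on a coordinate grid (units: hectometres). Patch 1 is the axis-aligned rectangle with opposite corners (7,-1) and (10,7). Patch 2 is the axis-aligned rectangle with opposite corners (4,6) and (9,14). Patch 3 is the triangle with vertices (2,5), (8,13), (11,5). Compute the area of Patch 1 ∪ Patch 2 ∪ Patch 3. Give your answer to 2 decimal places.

By inclusion–exclusion:
Individual areas: |Patch 1| = 24, |Patch 2| = 40, |Patch 3| = 36.
|Patch 1∩Patch 2|: x∈[7,9], y∈[6,7] → 2·1 = 2.
|Patch 1∩Patch 3| = 6.
|Patch 2∩Patch 3| = 23.
|Patch 1∩Patch 2∩Patch 3| = 2.
|Patch 1 ∪ Patch 2 ∪ Patch 3| = 100 − 31 + 2 = 71.00.

71.00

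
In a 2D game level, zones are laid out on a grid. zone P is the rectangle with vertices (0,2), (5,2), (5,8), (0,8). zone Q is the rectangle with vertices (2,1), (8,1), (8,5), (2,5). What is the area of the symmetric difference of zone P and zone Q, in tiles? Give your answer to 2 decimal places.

36.00

|zone P∩zone Q|: x∈[2,5], y∈[2,5] → 3·3 = 9.
|zone P △ zone Q| = |zone P| + |zone Q| − 2·|zone P∩zone Q| = 30 + 24 − 18 = 36.00.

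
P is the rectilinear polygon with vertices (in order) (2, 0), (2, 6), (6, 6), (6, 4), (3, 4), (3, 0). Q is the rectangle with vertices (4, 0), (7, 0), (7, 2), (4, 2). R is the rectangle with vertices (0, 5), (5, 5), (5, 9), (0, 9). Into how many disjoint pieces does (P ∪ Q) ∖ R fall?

(P ∪ Q) ∖ R splits into 2 disjoint pieces (area 9, area 6).

2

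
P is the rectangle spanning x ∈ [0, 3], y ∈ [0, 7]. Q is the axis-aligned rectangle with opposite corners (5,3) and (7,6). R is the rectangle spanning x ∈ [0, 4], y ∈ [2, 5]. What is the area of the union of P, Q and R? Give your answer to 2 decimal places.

30.00

By inclusion–exclusion:
Individual areas: |P| = 21, |Q| = 6, |R| = 12.
|P∩Q| = 0 (no overlap).
|P∩R|: x∈[0,3], y∈[2,5] → 3·3 = 9.
|Q∩R| = 0 (no overlap).
|P∩Q∩R| = 0.
|P ∪ Q ∪ R| = 39 − 9 + 0 = 30.00.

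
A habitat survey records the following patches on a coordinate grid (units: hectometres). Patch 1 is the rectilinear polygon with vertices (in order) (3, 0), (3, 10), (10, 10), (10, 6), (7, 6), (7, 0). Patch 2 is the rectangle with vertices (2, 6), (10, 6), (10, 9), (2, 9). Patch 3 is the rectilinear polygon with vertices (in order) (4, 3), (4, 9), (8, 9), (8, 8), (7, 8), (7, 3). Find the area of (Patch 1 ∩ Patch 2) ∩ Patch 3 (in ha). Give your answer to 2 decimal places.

The region (Patch 1 ∩ Patch 2) ∩ Patch 3 is the polygon with vertices (8,9), (8,8), (7,8), (7,6), (4,6), (4,9).
By the shoelace formula its area is 10.00.

10.00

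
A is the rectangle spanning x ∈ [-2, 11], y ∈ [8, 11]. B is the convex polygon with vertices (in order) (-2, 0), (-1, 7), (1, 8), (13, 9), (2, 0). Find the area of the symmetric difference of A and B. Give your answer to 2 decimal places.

101.67

|A| = 39, |B| = 71, |A∩B| = 4.1667.
|A △ B| = |A| + |B| − 2·|A∩B| = 39 + 71 − 8.3333 = 101.67.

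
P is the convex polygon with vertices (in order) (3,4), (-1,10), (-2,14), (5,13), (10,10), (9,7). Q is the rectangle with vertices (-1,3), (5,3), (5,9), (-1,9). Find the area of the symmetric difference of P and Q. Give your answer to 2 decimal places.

|P| = 70.5, |Q| = 36, |P∩Q| = 17.3333.
|P △ Q| = |P| + |Q| − 2·|P∩Q| = 70.5 + 36 − 34.6667 = 71.83.

71.83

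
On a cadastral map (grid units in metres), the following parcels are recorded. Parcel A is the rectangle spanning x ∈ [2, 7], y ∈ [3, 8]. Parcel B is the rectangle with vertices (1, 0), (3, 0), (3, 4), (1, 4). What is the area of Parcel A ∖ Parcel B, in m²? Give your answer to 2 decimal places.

24.00

|Parcel A∩Parcel B|: x∈[2,3], y∈[3,4] → 1·1 = 1.
|Parcel A| = 25.
|Parcel A ∖ Parcel B| = |Parcel A| − |Parcel A∩Parcel B| = 25 − 1 = 24.00.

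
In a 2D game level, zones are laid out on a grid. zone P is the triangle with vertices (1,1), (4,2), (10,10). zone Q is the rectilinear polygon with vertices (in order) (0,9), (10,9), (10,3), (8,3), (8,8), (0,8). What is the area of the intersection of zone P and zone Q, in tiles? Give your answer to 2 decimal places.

The intersection is the polygon with vertices (8,7.333), (8,8), (9,9), (9.25,9).
By the shoelace formula its area is 0.54.

0.54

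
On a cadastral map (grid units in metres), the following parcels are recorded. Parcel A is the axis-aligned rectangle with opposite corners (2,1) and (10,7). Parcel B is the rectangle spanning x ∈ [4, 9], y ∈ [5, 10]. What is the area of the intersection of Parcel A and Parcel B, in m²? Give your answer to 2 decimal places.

10.00

|Parcel A∩Parcel B|: x∈[4,9], y∈[5,7] → 5·2 = 10.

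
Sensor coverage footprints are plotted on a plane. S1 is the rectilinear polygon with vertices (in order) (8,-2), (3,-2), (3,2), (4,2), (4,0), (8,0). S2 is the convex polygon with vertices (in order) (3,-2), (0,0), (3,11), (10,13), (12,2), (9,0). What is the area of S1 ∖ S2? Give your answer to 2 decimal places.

4.17

|S1| = 12, |S1∩S2| = 7.8333.
|S1 ∖ S2| = |S1| − |S1∩S2| = 12 − 7.8333 = 4.17.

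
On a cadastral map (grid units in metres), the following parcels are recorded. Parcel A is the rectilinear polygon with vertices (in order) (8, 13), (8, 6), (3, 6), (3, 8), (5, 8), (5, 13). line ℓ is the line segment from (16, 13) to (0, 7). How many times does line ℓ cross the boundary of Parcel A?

2

The segment meets the boundary at (5,8.875), (8,10).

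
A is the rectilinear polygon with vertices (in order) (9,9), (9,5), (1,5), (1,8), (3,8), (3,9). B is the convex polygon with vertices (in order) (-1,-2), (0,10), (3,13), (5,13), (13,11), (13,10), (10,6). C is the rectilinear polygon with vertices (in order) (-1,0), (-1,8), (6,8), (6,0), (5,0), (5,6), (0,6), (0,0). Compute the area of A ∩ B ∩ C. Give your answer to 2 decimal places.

The intersection is the polygon with vertices (5,5), (5,6), (1,6), (1,8), (3,8), (6,8), (6,5).
By the shoelace formula its area is 11.00.

11.00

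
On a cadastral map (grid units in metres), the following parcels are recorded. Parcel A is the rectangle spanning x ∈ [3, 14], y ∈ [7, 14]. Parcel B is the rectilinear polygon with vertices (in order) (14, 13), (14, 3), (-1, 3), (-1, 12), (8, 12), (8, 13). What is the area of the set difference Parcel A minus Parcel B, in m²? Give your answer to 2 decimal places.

16.00

|Parcel A| = 77, |Parcel A∩Parcel B| = 61.
|Parcel A ∖ Parcel B| = |Parcel A| − |Parcel A∩Parcel B| = 77 − 61 = 16.00.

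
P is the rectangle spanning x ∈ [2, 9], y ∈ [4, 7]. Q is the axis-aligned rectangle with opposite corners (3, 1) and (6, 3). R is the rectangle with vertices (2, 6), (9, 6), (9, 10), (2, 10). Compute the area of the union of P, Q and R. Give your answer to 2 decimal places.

By inclusion–exclusion:
Individual areas: |P| = 21, |Q| = 6, |R| = 28.
|P∩Q| = 0 (no overlap).
|P∩R|: x∈[2,9], y∈[6,7] → 7·1 = 7.
|Q∩R| = 0 (no overlap).
|P∩Q∩R| = 0.
|P ∪ Q ∪ R| = 55 − 7 + 0 = 48.00.

48.00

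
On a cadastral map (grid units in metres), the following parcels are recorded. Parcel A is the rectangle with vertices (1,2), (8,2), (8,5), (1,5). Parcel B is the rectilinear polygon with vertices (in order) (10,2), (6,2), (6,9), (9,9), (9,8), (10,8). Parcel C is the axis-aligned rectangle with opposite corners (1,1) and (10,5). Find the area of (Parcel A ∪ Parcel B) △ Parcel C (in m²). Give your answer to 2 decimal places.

24.00

|Parcel A ∪ Parcel B| = 42.
|(Parcel A ∪ Parcel B) ∩ Parcel C| = 27.
|(Parcel A ∪ Parcel B) △ Parcel C| = 42 + 36 − 54 = 24.00.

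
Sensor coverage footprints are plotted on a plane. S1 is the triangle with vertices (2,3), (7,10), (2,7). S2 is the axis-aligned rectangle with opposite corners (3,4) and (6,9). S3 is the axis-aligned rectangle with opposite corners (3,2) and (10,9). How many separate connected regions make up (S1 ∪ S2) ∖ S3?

(S1 ∪ S2) ∖ S3 splits into 2 disjoint pieces (area 3.6, area 0.4762).

2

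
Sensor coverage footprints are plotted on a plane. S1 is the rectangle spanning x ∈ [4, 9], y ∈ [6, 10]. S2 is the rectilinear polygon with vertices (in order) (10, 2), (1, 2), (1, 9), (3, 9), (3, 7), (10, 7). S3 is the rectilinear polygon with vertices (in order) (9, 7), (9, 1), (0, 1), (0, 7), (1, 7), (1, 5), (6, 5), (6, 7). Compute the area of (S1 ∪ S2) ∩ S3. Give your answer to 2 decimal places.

30.00

|S1 ∪ S2| = 64.
|(S1 ∪ S2) ∩ S3| = 30.00.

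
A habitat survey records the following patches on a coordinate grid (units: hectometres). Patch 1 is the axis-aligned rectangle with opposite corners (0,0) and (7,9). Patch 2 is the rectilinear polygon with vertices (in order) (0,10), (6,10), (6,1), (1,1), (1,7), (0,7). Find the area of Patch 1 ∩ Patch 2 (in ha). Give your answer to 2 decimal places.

The intersection is the polygon with vertices (6,9), (6,1), (1,1), (1,7), (0,7), (0,9).
By the shoelace formula its area is 42.00.

42.00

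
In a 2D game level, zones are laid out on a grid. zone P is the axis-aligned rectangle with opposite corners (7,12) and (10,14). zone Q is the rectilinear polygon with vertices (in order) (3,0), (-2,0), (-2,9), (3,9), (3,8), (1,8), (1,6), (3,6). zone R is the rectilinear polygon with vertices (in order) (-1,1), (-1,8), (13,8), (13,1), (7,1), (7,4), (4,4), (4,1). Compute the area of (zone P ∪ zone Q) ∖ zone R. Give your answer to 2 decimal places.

23.00

|zone P ∪ zone Q| = 47.
|(zone P ∪ zone Q) ∩ zone R| = 24.
|(zone P ∪ zone Q) ∖ zone R| = 47 − 24 = 23.00.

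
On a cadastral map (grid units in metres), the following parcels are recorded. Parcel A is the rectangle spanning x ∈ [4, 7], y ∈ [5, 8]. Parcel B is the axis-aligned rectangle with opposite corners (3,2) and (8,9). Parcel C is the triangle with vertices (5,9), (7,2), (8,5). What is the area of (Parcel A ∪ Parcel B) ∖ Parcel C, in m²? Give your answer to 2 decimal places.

|Parcel A ∪ Parcel B| = 35.
|(Parcel A ∪ Parcel B) ∩ Parcel C| = 6.5.
|(Parcel A ∪ Parcel B) ∖ Parcel C| = 35 − 6.5 = 28.50.

28.50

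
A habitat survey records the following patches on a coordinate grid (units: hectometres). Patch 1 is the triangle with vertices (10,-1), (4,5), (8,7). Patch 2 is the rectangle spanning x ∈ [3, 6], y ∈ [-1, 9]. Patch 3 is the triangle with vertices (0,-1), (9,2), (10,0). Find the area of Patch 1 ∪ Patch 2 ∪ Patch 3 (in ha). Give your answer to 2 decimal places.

49.93

By inclusion–exclusion:
Individual areas: |Patch 1| = 18, |Patch 2| = 30, |Patch 3| = 10.5.
|Patch 1∩Patch 2| = 3.
|Patch 1∩Patch 3| = 2.4174.
|Patch 2∩Patch 3| = 3.15.
|Patch 1∩Patch 2∩Patch 3| = 0.
|Patch 1 ∪ Patch 2 ∪ Patch 3| = 58.5 − 8.5674 + 0 = 49.93.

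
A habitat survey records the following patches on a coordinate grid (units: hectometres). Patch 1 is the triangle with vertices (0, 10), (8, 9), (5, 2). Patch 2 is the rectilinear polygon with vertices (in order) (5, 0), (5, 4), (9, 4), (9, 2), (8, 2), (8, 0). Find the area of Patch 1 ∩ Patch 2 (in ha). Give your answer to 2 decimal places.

The intersection is the polygon with vertices (5,2), (5,4), (5.857,4).
By the shoelace formula its area is 0.86.

0.86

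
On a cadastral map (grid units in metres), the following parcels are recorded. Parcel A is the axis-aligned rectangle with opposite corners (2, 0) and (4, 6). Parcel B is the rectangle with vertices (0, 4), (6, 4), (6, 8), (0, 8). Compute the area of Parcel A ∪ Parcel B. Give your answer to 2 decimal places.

By inclusion–exclusion:
Individual areas: |Parcel A| = 12, |Parcel B| = 24.
|Parcel A∩Parcel B|: x∈[2,4], y∈[4,6] → 2·2 = 4.
|Parcel A ∪ Parcel B| = 36 − 4 = 32.00.

32.00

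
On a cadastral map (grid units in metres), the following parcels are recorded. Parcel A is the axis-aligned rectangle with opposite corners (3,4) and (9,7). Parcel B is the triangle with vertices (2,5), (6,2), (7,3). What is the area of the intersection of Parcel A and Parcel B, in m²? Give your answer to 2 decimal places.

The intersection is the polygon with vertices (3,4.6), (4.5,4), (3.333,4), (3,4.25).
By the shoelace formula its area is 0.41.

0.41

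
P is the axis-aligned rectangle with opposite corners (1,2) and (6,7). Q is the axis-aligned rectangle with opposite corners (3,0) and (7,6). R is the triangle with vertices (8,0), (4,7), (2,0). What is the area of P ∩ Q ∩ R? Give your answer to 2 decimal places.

The intersection is the polygon with vertices (3,2), (3,3.5), (3.714,6), (4.571,6), (6,3.5), (6,2).
By the shoelace formula its area is 9.32.

9.32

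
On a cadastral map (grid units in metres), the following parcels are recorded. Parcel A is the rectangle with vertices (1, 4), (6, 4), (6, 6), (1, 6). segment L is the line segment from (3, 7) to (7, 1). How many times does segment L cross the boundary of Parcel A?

2

The segment meets the boundary at (5,4), (3.667,6).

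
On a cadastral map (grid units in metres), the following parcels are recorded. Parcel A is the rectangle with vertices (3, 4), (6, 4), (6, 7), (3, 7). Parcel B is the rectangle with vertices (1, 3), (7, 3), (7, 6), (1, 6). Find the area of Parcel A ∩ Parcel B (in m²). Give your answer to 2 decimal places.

6.00

|Parcel A∩Parcel B|: x∈[3,6], y∈[4,6] → 3·2 = 6.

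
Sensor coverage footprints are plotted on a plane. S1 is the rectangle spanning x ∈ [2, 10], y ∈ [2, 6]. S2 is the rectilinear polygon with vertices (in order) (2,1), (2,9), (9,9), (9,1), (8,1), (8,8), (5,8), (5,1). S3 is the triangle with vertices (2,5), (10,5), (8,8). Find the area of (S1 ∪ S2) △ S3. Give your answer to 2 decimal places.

46.67

|S1 ∪ S2| = 51.
|(S1 ∪ S2) ∩ S3| = 8.1667.
|(S1 ∪ S2) △ S3| = 51 + 12 − 16.3333 = 46.67.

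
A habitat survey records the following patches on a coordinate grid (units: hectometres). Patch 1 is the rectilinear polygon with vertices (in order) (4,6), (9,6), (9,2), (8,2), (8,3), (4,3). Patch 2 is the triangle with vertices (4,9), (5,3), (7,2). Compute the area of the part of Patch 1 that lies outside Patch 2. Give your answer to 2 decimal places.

12.46

|Patch 1| = 16, |Patch 1∩Patch 2| = 3.5357.
|Patch 1 ∖ Patch 2| = |Patch 1| − |Patch 1∩Patch 2| = 16 − 3.5357 = 12.46.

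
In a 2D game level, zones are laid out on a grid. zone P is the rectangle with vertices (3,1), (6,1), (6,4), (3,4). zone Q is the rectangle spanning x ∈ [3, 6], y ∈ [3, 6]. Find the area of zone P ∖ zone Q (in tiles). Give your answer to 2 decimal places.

6.00

|zone P∩zone Q|: x∈[3,6], y∈[3,4] → 3·1 = 3.
|zone P| = 9.
|zone P ∖ zone Q| = |zone P| − |zone P∩zone Q| = 9 − 3 = 6.00.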